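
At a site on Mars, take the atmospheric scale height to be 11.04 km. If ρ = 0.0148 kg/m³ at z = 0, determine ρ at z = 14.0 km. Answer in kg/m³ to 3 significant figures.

ρ ≈ 0.00416 kg/m³

In an isothermal atmosphere, density decays like pressure: ρ = ρ₀ exp(−z/H).
z/H = 14000/11040 = 1.2681; exp(−1.2681) = 0.28137.
ρ = 0.0148 × 0.28137 = 0.0041643 kg/m³.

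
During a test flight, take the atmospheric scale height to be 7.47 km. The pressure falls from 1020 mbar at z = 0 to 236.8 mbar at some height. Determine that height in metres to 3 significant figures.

z ≈ 10900 m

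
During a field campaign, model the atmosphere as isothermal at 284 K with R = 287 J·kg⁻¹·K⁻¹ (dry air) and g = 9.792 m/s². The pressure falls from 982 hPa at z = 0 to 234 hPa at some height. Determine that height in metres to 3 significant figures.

Scale height: H = RT/g = 287 × 284 / 9.792 = 8323.9 m.
Invert the barometric formula: z = H ln(P₀/P).
P₀/P = 982/234 = 4.1966; ln(4.1966) = 1.4343.
z = 8323.9 × 1.4343 = 11939 m.

z ≈ 11900 m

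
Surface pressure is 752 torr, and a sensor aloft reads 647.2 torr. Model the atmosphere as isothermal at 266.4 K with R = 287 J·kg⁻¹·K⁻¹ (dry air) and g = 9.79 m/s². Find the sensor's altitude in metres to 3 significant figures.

z ≈ 1170 m

Scale height: H = RT/g = 287 × 266.4 / 9.79 = 7809.7 m.
Invert the barometric formula: z = H ln(P₀/P).
P₀/P = 752/647.2 = 1.1619; ln(1.1619) = 0.15006.
z = 7809.7 × 0.15006 = 1171.9 m.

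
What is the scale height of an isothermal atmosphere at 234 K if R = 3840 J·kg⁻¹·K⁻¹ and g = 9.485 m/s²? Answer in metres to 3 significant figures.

The scale height of an isothermal atmosphere is H = RT/g.
H = 3840 × 234 / 9.485 = 898560/9.485 = 94735 m.

H ≈ 94700 m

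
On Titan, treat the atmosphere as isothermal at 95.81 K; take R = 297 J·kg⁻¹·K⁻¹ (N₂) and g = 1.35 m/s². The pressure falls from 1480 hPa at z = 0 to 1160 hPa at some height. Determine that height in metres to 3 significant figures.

Scale height: H = RT/g = 297 × 95.81 / 1.35 = 21078 m.
Invert the barometric formula: z = H ln(P₀/P).
P₀/P = 1480/1160 = 1.2759; ln(1.2759) = 0.24365.
z = 21078 × 0.24365 = 5135.7 m.

z ≈ 5140 m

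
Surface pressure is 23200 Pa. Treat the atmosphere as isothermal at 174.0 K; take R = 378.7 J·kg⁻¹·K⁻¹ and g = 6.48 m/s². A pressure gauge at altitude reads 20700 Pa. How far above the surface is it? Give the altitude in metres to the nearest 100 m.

Scale height: H = RT/g = 378.7 × 174.0 / 6.48 = 10169 m.
Invert the barometric formula: z = H ln(P₀/P).
P₀/P = 23200/20700 = 1.1208; ln(1.1208) = 0.11404.
z = 10169 × 0.11404 = 1159.7 m.

z ≈ 1200 m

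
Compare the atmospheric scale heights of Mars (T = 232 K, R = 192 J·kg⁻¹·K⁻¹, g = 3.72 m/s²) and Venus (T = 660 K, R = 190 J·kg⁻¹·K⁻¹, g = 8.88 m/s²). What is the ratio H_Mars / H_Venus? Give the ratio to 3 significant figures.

H_Mars/H_Venus ≈ 0.848

H = RT/g for each body.
H_Mars = 192 × 232 / 3.72 = 11974 m.
H_Venus = 190 × 660 / 8.88 = 14122 m.
H_Mars/H_Venus = 11974/14122 = 0.84790.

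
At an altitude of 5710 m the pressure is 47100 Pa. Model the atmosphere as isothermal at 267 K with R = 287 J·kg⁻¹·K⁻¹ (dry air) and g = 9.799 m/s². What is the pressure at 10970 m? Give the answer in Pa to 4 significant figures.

Scale height: H = RT/g = 287 × 267 / 9.799 = 7820.1 m.
Between two levels, P₂ = P₁ exp(−Δz/H) with Δz = z₂ − z₁.
Δz = 10970 − 5710.0 = 5260.0 m; Δz/H = 5260.0/7820.1 = 0.67263.
P₂ = 47100 × exp(−0.67263) = 47100 × 0.51036 = 24038 Pa.

P ≈ 24040 Pa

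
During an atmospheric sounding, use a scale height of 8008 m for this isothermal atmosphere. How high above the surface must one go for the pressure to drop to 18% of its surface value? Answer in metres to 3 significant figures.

z ≈ 13700 m

Set P/P₀ = exp(−z/H) = 0.18, so z = −H ln(0.18).
−ln(0.18) = 1.7148; z = 8008.0 × 1.7148 = 13732 m.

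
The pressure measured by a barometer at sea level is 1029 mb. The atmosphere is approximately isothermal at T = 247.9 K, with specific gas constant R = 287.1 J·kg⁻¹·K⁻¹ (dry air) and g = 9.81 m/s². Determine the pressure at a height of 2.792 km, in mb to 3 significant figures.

Scale height: H = RT/g = 287.1 × 247.9 / 9.81 = 7255.1 m.
Barometric formula: P = P₀ exp(−z/H).
z/H = 2792.0/7255.1 = 0.38483; exp(−0.38483) = 0.68057.
P = 1029 × 0.68057 = 700.31 mb.

P ≈ 700 mb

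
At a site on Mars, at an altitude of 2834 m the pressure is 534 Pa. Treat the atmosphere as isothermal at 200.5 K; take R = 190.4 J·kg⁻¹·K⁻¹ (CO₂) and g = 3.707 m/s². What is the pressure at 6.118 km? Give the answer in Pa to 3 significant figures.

Scale height: H = RT/g = 190.4 × 200.5 / 3.707 = 10298 m.
Between two levels, P₂ = P₁ exp(−Δz/H) with Δz = z₂ − z₁.
Δz = 6118.0 − 2834.0 = 3284.0 m; Δz/H = 3284.0/10298 = 0.31890.
P₂ = 534 × exp(−0.31890) = 534 × 0.72695 = 388.19 Pa.

P ≈ 388 Pa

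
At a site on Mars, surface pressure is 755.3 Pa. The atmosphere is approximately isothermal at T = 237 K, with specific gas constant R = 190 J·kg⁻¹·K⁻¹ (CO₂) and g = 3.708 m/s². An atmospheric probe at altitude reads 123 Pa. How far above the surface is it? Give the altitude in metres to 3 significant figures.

Scale height: H = RT/g = 190 × 237 / 3.708 = 12144 m.
Invert the barometric formula: z = H ln(P₀/P).
P₀/P = 755.3/123 = 6.1407; ln(6.1407) = 1.8149.
z = 12144 × 1.8149 = 22040 m.

z ≈ 22000 m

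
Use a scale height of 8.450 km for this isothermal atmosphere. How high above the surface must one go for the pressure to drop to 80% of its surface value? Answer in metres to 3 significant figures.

z ≈ 1890 m

Set P/P₀ = exp(−z/H) = 0.8, so z = −H ln(0.8).
−ln(0.8) = 0.22314; z = 8450.0 × 0.22314 = 1885.5 m.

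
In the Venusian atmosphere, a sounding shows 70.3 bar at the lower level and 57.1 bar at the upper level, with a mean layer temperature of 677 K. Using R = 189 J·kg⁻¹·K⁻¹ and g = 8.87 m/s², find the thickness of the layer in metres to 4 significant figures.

Hypsometric equation: Δz = (R T̄/g) ln(P₁/P₂).
R T̄/g = 189 × 677 / 8.87 = 14425 m.
ln(70.3/57.1) = ln(1.2312) = 0.20799.
Δz = 14425 × 0.20799 = 3000.3 m.

Δz ≈ 3000 m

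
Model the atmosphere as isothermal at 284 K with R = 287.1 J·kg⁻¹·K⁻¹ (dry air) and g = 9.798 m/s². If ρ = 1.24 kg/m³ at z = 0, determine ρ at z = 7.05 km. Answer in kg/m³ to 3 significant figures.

Scale height: H = RT/g = 287.1 × 284 / 9.798 = 8321.7 m.
In an isothermal atmosphere, density decays like pressure: ρ = ρ₀ exp(−z/H).
z/H = 7050.0/8321.7 = 0.84718; exp(−0.84718) = 0.42862.
ρ = 1.24 × 0.42862 = 0.53149 kg/m³.

ρ ≈ 0.531 kg/m³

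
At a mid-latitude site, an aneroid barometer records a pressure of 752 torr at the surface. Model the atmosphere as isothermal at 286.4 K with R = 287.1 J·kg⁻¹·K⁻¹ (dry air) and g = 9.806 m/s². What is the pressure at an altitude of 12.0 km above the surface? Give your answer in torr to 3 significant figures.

P ≈ 180 torr

Scale height: H = RT/g = 287.1 × 286.4 / 9.806 = 8385.2 m.
Barometric formula: P = P₀ exp(−z/H).
z/H = 12000/8385.2 = 1.4311; exp(−1.4311) = 0.23905.
P = 752 × 0.23905 = 179.77 torr.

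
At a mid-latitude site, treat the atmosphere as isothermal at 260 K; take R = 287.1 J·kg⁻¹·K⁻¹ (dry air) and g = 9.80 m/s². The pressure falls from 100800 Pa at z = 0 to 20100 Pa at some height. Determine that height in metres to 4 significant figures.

z ≈ 12280 m

Scale height: H = RT/g = 287.1 × 260 / 9.80 = 7616.9 m.
Invert the barometric formula: z = H ln(P₀/P).
P₀/P = 100800/20100 = 5.0149; ln(5.0149) = 1.6124.
z = 7616.9 × 1.6124 = 12281 m.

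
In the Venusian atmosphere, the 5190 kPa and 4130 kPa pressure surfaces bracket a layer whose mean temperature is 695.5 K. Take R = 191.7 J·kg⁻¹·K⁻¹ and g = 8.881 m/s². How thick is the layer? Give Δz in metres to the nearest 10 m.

Hypsometric equation: Δz = (R T̄/g) ln(P₁/P₂).
R T̄/g = 191.7 × 695.5 / 8.881 = 15013 m.
ln(5190/4130) = ln(1.2567) = 0.22849.
Δz = 15013 × 0.22849 = 3430.3 m.

Δz ≈ 3430 m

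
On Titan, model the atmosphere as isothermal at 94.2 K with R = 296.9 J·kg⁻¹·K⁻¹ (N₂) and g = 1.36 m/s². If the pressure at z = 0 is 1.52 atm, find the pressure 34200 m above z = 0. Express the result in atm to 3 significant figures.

Scale height: H = RT/g = 296.9 × 94.2 / 1.36 = 20565 m.
Barometric formula: P = P₀ exp(−z/H).
z/H = 34200/20565 = 1.6630; exp(−1.6630) = 0.18957.
P = 1.52 × 0.18957 = 0.28815 atm.

P ≈ 0.288 atm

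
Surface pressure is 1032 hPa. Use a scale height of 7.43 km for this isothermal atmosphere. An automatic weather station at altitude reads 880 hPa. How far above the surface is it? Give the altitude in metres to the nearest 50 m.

z ≈ 1200 m

Invert the barometric formula: z = H ln(P₀/P).
P₀/P = 1032/880 = 1.1727; ln(1.1727) = 0.15931.
z = 7430.0 × 0.15931 = 1183.7 m.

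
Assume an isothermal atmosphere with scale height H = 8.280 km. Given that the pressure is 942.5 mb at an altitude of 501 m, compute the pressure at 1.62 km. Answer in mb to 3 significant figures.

P ≈ 823 mb

Between two levels, P₂ = P₁ exp(−Δz/H) with Δz = z₂ − z₁.
Δz = 1620.0 − 501.00 = 1119.0 m; Δz/H = 1119.0/8280.0 = 0.13514.
P₂ = 942.5 × exp(−0.13514) = 942.5 × 0.87359 = 823.36 mb.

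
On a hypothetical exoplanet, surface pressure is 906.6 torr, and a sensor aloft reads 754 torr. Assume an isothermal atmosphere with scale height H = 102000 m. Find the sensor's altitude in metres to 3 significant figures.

z ≈ 18800 m

Invert the barometric formula: z = H ln(P₀/P).
P₀/P = 906.6/754 = 1.2024; ln(1.2024) = 0.18432.
z = 102000 × 0.18432 = 18801 m.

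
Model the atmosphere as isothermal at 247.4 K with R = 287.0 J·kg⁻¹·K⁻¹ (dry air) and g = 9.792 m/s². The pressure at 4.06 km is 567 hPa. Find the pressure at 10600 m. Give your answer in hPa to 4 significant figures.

P ≈ 230.1 hPa

Scale height: H = RT/g = 287.0 × 247.4 / 9.792 = 7251.2 m.
Between two levels, P₂ = P₁ exp(−Δz/H) with Δz = z₂ − z₁.
Δz = 10600 − 4060.0 = 6540.0 m; Δz/H = 6540.0/7251.2 = 0.90192.
P₂ = 567 × exp(−0.90192) = 567 × 0.40579 = 230.08 hPa.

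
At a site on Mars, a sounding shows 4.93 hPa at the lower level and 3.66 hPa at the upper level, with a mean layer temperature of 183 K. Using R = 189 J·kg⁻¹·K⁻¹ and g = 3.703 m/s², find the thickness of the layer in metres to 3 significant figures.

Hypsometric equation: Δz = (R T̄/g) ln(P₁/P₂).
R T̄/g = 189 × 183 / 3.703 = 9340.3 m.
ln(4.93/3.66) = ln(1.3470) = 0.29788.
Δz = 9340.3 × 0.29788 = 2782.3 m.

Δz ≈ 2780 m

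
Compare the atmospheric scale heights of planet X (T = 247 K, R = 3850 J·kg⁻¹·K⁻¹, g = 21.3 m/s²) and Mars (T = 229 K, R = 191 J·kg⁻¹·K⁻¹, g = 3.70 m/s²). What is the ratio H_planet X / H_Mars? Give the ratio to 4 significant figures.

H = RT/g for each body.
H_planet X = 3850 × 247 / 21.3 = 44646 m.
H_Mars = 191 × 229 / 3.70 = 11821 m.
H_planet X/H_Mars = 44646/11821 = 3.7768.

H_planet X/H_Mars ≈ 3.777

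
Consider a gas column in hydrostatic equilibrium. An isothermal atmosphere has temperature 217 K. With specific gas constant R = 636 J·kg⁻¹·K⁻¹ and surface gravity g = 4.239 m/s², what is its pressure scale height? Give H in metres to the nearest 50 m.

H ≈ 32550 m

The scale height of an isothermal atmosphere is H = RT/g.
H = 636 × 217 / 4.239 = 138010/4.239 = 32557 m.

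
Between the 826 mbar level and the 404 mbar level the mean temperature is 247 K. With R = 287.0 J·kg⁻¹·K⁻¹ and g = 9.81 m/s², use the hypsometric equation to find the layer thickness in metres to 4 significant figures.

Δz ≈ 5168 m

Hypsometric equation: Δz = (R T̄/g) ln(P₁/P₂).
R T̄/g = 287.0 × 247 / 9.81 = 7226.2 m.
ln(826/404) = ln(2.0446) = 0.71520.
Δz = 7226.2 × 0.71520 = 5168.2 m.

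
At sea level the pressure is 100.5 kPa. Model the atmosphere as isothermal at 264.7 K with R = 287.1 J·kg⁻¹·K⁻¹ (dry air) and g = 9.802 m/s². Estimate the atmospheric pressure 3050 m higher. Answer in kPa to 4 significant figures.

P ≈ 67.81 kPa

Scale height: H = RT/g = 287.1 × 264.7 / 9.802 = 7753.0 m.
Barometric formula: P = P₀ exp(−z/H).
z/H = 3050.0/7753.0 = 0.39340; exp(−0.39340) = 0.67476.
P = 100.5 × 0.67476 = 67.813 kPa.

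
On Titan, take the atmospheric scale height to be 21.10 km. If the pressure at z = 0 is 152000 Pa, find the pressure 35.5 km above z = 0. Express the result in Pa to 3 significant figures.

P ≈ 28300 Pa

Barometric formula: P = P₀ exp(−z/H).
z/H = 35500/21100 = 1.6825; exp(−1.6825) = 0.18591.
P = 152000 × 0.18591 = 28258 Pa.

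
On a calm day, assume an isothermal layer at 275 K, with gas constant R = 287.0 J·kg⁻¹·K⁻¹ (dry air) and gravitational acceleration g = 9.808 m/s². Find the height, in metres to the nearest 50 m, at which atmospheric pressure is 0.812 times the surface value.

Scale height: H = RT/g = 287.0 × 275 / 9.808 = 8047.0 m.
Set P/P₀ = exp(−z/H) = 0.812, so z = −H ln(0.812).
−ln(0.812) = 0.20825; z = 8047.0 × 0.20825 = 1675.8 m.

z ≈ 1700 m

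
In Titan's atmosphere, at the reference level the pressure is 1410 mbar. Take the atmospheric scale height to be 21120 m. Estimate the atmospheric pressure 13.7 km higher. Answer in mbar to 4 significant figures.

P ≈ 737.1 mbar

Barometric formula: P = P₀ exp(−z/H).
z/H = 13700/21120 = 0.64867; exp(−0.64867) = 0.52274.
P = 1410 × 0.52274 = 737.06 mbar.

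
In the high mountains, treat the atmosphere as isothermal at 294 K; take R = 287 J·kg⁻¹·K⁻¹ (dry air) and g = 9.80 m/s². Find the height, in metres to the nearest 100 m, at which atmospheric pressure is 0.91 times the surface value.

Scale height: H = RT/g = 287 × 294 / 9.80 = 8610.0 m.
Set P/P₀ = exp(−z/H) = 0.91, so z = −H ln(0.91).
−ln(0.91) = 0.094311; z = 8610.0 × 0.094311 = 812.02 m.

z ≈ 800 m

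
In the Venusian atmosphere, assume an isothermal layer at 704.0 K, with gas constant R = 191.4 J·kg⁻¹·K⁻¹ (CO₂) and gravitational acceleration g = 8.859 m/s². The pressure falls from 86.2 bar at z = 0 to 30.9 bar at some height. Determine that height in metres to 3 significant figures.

z ≈ 15600 m

Scale height: H = RT/g = 191.4 × 704.0 / 8.859 = 15210 m.
Invert the barometric formula: z = H ln(P₀/P).
P₀/P = 86.2/30.9 = 2.7896; ln(2.7896) = 1.0259.
z = 15210 × 1.0259 = 15604 m.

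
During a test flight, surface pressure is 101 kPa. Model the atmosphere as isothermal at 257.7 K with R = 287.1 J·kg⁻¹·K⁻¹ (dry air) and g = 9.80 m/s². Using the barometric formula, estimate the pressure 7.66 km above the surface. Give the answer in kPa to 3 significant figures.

P ≈ 36.6 kPa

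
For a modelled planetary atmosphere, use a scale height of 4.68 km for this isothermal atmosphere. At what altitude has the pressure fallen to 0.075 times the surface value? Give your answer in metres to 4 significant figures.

z ≈ 12120 m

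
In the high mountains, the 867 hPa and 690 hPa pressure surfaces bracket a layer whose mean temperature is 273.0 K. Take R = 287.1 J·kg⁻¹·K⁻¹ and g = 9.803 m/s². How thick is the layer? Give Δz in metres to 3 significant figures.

Δz ≈ 1830 m

Hypsometric equation: Δz = (R T̄/g) ln(P₁/P₂).
R T̄/g = 287.1 × 273.0 / 9.803 = 7995.3 m.
ln(867/690) = ln(1.2565) = 0.22833.
Δz = 7995.3 × 0.22833 = 1825.6 m.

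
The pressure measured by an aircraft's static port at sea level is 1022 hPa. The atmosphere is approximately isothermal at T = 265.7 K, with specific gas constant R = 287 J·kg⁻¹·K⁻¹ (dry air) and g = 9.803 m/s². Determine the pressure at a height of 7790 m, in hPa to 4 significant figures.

Scale height: H = RT/g = 287 × 265.7 / 9.803 = 7778.8 m.
Barometric formula: P = P₀ exp(−z/H).
z/H = 7790.0/7778.8 = 1.0014; exp(−1.0014) = 0.36736.
P = 1022 × 0.36736 = 375.44 hPa.

P ≈ 375.4 hPa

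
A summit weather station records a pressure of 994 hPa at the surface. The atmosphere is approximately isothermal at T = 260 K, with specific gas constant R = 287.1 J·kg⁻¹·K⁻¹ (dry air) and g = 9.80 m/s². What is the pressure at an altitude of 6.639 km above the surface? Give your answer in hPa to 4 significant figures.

P ≈ 415.8 hPa

Scale height: H = RT/g = 287.1 × 260 / 9.80 = 7616.9 m.
Barometric formula: P = P₀ exp(−z/H).
z/H = 6639.0/7616.9 = 0.87161; exp(−0.87161) = 0.41828.
P = 994 × 0.41828 = 415.77 hPa.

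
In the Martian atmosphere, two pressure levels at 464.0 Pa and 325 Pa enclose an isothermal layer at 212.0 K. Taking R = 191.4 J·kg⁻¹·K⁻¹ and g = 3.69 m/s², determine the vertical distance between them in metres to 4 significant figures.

Hypsometric equation: Δz = (R T̄/g) ln(P₁/P₂).
R T̄/g = 191.4 × 212.0 / 3.69 = 10996 m.
ln(464.0/325) = ln(1.4277) = 0.35606.
Δz = 10996 × 0.35606 = 3915.2 m.

Δz ≈ 3915 m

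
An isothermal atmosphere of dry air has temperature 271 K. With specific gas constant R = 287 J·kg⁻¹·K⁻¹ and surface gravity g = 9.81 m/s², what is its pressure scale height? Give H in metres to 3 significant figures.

H ≈ 7930 m

The scale height of an isothermal atmosphere is H = RT/g.
H = 287 × 271 / 9.81 = 77777/9.81 = 7928.3 m.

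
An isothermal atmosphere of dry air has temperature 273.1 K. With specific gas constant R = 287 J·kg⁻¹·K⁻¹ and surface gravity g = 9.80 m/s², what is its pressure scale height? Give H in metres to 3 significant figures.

H ≈ 8000 m

The scale height of an isothermal atmosphere is H = RT/g.
H = 287 × 273.1 / 9.80 = 78380/9.80 = 7998.0 m.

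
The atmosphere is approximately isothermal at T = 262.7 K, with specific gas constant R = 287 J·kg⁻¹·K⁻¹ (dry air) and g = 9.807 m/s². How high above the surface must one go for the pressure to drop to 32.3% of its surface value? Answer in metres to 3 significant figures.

z ≈ 8690 m

Scale height: H = RT/g = 287 × 262.7 / 9.807 = 7687.9 m.
Set P/P₀ = exp(−z/H) = 0.323, so z = −H ln(0.323).
−ln(0.323) = 1.1301; z = 7687.9 × 1.1301 = 8688.1 m.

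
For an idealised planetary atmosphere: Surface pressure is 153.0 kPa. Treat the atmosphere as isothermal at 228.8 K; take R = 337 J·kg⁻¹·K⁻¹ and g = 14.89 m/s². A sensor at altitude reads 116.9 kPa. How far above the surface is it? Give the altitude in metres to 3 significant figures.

z ≈ 1390 m

Scale height: H = RT/g = 337 × 228.8 / 14.89 = 5178.3 m.
Invert the barometric formula: z = H ln(P₀/P).
P₀/P = 153.0/116.9 = 1.3088; ln(1.3088) = 0.26911.
z = 5178.3 × 0.26911 = 1393.5 m.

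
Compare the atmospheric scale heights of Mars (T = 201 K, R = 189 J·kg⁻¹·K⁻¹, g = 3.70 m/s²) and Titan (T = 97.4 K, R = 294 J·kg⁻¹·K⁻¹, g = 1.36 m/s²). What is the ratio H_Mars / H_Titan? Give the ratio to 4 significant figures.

H = RT/g for each body.
H_Mars = 189 × 201 / 3.70 = 10267 m.
H_Titan = 294 × 97.4 / 1.36 = 21056 m.
H_Mars/H_Titan = 10267/21056 = 0.48760.

H_Mars/H_Titan ≈ 0.4876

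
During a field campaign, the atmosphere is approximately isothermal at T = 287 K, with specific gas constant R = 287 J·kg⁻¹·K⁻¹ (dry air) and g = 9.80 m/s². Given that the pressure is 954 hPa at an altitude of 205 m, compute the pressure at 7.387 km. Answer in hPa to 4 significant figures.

Scale height: H = RT/g = 287 × 287 / 9.80 = 8405.0 m.
Between two levels, P₂ = P₁ exp(−Δz/H) with Δz = z₂ − z₁.
Δz = 7387.0 − 205.00 = 7182.0 m; Δz/H = 7182.0/8405.0 = 0.85449.
P₂ = 954 × exp(−0.85449) = 954 × 0.42550 = 405.93 hPa.

P ≈ 405.9 hPa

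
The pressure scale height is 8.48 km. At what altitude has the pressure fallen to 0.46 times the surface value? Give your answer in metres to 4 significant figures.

z ≈ 6585 m

Set P/P₀ = exp(−z/H) = 0.46, so z = −H ln(0.46).
−ln(0.46) = 0.77653; z = 8480.0 × 0.77653 = 6585.0 m.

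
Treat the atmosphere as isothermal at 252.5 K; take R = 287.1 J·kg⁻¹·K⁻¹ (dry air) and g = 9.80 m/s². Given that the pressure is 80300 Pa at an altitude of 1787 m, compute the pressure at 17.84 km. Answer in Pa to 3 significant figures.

P ≈ 9170 Pa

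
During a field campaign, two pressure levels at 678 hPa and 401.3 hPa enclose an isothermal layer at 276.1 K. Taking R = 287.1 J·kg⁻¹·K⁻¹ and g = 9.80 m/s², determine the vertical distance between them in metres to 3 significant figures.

Δz ≈ 4240 m

Hypsometric equation: Δz = (R T̄/g) ln(P₁/P₂).
R T̄/g = 287.1 × 276.1 / 9.80 = 8088.6 m.
ln(678/401.3) = ln(1.6895) = 0.52443.
Δz = 8088.6 × 0.52443 = 4241.9 m.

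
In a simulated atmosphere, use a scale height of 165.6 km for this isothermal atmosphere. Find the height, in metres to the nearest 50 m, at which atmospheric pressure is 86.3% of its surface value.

z ≈ 24400 m

Set P/P₀ = exp(−z/H) = 0.863, so z = −H ln(0.863).
−ln(0.863) = 0.14734; z = 165600 × 0.14734 = 24400 m.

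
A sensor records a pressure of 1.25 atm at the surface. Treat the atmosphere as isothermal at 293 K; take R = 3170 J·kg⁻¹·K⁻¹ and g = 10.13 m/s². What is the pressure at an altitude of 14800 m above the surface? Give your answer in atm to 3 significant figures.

Scale height: H = RT/g = 3170 × 293 / 10.13 = 91689 m.
Barometric formula: P = P₀ exp(−z/H).
z/H = 14800/91689 = 0.16142; exp(−0.16142) = 0.85093.
P = 1.25 × 0.85093 = 1.0637 atm.

P ≈ 1.06 atm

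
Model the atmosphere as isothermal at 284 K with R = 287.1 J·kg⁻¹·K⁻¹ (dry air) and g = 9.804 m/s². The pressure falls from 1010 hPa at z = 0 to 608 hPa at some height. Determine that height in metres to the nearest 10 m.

Scale height: H = RT/g = 287.1 × 284 / 9.804 = 8316.6 m.
Invert the barometric formula: z = H ln(P₀/P).
P₀/P = 1010/608 = 1.6612; ln(1.6612) = 0.50754.
z = 8316.6 × 0.50754 = 4221.0 m.

z ≈ 4220 m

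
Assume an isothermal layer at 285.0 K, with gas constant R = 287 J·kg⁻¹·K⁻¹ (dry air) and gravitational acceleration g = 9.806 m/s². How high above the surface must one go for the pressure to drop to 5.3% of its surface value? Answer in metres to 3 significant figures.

Scale height: H = RT/g = 287 × 285.0 / 9.806 = 8341.3 m.
Set P/P₀ = exp(−z/H) = 0.053, so z = −H ln(0.053).
−ln(0.053) = 2.9375; z = 8341.3 × 2.9375 = 24503 m.

z ≈ 24500 m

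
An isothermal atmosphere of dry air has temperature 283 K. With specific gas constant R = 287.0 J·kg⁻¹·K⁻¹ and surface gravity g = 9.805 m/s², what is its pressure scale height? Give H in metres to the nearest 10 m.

H ≈ 8280 m

The scale height of an isothermal atmosphere is H = RT/g.
H = 287.0 × 283 / 9.805 = 81221/9.805 = 8283.6 m.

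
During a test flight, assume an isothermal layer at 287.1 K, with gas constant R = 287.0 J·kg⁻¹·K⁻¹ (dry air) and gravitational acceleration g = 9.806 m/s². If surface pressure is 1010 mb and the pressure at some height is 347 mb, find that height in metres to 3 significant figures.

z ≈ 8980 m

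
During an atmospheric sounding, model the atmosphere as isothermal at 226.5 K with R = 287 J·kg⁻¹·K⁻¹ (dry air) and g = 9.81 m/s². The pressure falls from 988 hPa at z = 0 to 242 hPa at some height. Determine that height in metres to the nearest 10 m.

Scale height: H = RT/g = 287 × 226.5 / 9.81 = 6626.5 m.
Invert the barometric formula: z = H ln(P₀/P).
P₀/P = 988/242 = 4.0826; ln(4.0826) = 1.4067.
z = 6626.5 × 1.4067 = 9321.5 m.

z ≈ 9320 m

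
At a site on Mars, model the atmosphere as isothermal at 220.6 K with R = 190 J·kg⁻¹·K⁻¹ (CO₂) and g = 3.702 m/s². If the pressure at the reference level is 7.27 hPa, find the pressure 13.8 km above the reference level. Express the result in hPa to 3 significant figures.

Scale height: H = RT/g = 190 × 220.6 / 3.702 = 11322 m.
Barometric formula: P = P₀ exp(−z/H).
z/H = 13800/11322 = 1.2189; exp(−1.2189) = 0.29556.
P = 7.27 × 0.29556 = 2.1487 hPa.

P ≈ 2.15 hPa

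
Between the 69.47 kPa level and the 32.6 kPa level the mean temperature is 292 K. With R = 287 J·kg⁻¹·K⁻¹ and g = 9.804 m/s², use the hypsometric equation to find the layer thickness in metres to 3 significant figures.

Hypsometric equation: Δz = (R T̄/g) ln(P₁/P₂).
R T̄/g = 287 × 292 / 9.804 = 8547.9 m.
ln(69.47/32.6) = ln(2.1310) = 0.75659.
Δz = 8547.9 × 0.75659 = 6467.3 m.

Δz ≈ 6470 m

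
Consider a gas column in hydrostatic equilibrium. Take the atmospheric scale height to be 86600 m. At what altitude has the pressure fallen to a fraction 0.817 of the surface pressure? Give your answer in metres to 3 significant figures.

Set P/P₀ = exp(−z/H) = 0.817, so z = −H ln(0.817).
−ln(0.817) = 0.20212; z = 86600 × 0.20212 = 17504 m.

z ≈ 17500 m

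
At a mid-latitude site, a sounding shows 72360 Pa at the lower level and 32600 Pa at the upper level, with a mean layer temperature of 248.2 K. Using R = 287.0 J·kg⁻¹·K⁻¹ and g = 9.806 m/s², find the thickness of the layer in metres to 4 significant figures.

Hypsometric equation: Δz = (R T̄/g) ln(P₁/P₂).
R T̄/g = 287.0 × 248.2 / 9.806 = 7264.3 m.
ln(72360/32600) = ln(2.2196) = 0.79733.
Δz = 7264.3 × 0.79733 = 5792.0 m.

Δz ≈ 5792 m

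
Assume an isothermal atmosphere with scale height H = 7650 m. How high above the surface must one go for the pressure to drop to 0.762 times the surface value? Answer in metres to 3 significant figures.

Set P/P₀ = exp(−z/H) = 0.762, so z = −H ln(0.762).
−ln(0.762) = 0.27181; z = 7650.0 × 0.27181 = 2079.3 m.

z ≈ 2080 m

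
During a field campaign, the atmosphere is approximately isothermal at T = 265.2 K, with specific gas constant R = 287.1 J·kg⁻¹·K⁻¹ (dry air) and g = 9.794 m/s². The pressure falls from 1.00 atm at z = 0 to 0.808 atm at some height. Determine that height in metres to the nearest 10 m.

z ≈ 1660 m

Scale height: H = RT/g = 287.1 × 265.2 / 9.794 = 7774.0 m.
Invert the barometric formula: z = H ln(P₀/P).
P₀/P = 1.00/0.808 = 1.2376; ln(1.2376) = 0.21317.
z = 7774.0 × 0.21317 = 1657.2 m.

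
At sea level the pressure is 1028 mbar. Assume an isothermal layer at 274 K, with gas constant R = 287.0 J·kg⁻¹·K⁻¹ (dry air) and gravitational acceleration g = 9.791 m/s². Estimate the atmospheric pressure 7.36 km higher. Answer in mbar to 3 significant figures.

P ≈ 411 mbar

Scale height: H = RT/g = 287.0 × 274 / 9.791 = 8031.7 m.
Barometric formula: P = P₀ exp(−z/H).
z/H = 7360.0/8031.7 = 0.91637; exp(−0.91637) = 0.39997.
P = 1028 × 0.39997 = 411.17 mbar.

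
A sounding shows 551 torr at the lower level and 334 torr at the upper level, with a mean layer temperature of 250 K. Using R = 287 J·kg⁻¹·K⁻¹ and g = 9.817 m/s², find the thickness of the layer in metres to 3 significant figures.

Hypsometric equation: Δz = (R T̄/g) ln(P₁/P₂).
R T̄/g = 287 × 250 / 9.817 = 7308.8 m.
ln(551/334) = ln(1.6497) = 0.50059.
Δz = 7308.8 × 0.50059 = 3658.7 m.

Δz ≈ 3660 m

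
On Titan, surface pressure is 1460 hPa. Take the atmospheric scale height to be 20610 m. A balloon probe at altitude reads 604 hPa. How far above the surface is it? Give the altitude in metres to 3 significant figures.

z ≈ 18200 m

Invert the barometric formula: z = H ln(P₀/P).
P₀/P = 1460/604 = 2.4172; ln(2.4172) = 0.88261.
z = 20610 × 0.88261 = 18191 m.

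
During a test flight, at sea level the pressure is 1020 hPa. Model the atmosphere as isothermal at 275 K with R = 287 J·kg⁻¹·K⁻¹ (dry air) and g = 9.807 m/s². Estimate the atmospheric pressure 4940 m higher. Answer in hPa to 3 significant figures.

Scale height: H = RT/g = 287 × 275 / 9.807 = 8047.8 m.
Barometric formula: P = P₀ exp(−z/H).
z/H = 4940.0/8047.8 = 0.61383; exp(−0.61383) = 0.54127.
P = 1020 × 0.54127 = 552.10 hPa.

P ≈ 552 hPa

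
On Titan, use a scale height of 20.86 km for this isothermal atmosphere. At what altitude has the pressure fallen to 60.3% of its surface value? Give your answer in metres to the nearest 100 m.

Set P/P₀ = exp(−z/H) = 0.603, so z = −H ln(0.603).
−ln(0.603) = 0.50584; z = 20860 × 0.50584 = 10552 m.

z ≈ 10600 m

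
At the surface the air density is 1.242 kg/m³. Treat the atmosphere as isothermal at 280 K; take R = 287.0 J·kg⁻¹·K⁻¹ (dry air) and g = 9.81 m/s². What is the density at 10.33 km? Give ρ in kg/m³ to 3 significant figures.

Scale height: H = RT/g = 287.0 × 280 / 9.81 = 8191.6 m.
In an isothermal atmosphere, density decays like pressure: ρ = ρ₀ exp(−z/H).
z/H = 10330/8191.6 = 1.2610; exp(−1.2610) = 0.28337.
ρ = 1.242 × 0.28337 = 0.35195 kg/m³.

ρ ≈ 0.352 kg/m³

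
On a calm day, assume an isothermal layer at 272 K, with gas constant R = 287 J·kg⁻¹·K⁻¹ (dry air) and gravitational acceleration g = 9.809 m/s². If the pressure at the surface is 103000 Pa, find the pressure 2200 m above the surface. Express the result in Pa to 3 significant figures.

P ≈ 78100 Pa

Scale height: H = RT/g = 287 × 272 / 9.809 = 7958.4 m.
Barometric formula: P = P₀ exp(−z/H).
z/H = 2200.0/7958.4 = 0.27644; exp(−0.27644) = 0.75848.
P = 103000 × 0.75848 = 78123 Pa.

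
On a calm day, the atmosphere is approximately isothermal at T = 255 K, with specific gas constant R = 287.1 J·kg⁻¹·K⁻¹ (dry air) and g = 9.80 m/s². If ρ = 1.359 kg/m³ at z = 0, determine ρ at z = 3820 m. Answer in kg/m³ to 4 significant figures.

Scale height: H = RT/g = 287.1 × 255 / 9.80 = 7470.5 m.
In an isothermal atmosphere, density decays like pressure: ρ = ρ₀ exp(−z/H).
z/H = 3820.0/7470.5 = 0.51134; exp(−0.51134) = 0.59969.
ρ = 1.359 × 0.59969 = 0.81498 kg/m³.

ρ ≈ 0.8150 kg/m³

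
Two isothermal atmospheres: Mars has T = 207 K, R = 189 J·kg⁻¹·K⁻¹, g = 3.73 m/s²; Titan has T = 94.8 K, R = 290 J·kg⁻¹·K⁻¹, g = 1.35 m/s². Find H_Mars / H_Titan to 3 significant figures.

H = RT/g for each body.
H_Mars = 189 × 207 / 3.73 = 10489 m.
H_Titan = 290 × 94.8 / 1.35 = 20364 m.
H_Mars/H_Titan = 10489/20364 = 0.51508.

H_Mars/H_Titan ≈ 0.515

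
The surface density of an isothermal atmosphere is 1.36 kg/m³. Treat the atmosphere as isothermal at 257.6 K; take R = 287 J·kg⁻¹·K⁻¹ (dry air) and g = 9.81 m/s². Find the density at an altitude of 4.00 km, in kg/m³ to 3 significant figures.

ρ ≈ 0.800 kg/m³

Scale height: H = RT/g = 287 × 257.6 / 9.81 = 7536.3 m.
In an isothermal atmosphere, density decays like pressure: ρ = ρ₀ exp(−z/H).
z/H = 4000.0/7536.3 = 0.53076; exp(−0.53076) = 0.58816.
ρ = 1.36 × 0.58816 = 0.79990 kg/m³.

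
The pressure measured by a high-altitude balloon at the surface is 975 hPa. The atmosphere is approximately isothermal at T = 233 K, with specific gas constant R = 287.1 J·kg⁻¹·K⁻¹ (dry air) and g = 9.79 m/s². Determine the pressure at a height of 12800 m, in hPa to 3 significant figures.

Scale height: H = RT/g = 287.1 × 233 / 9.79 = 6832.9 m.
Barometric formula: P = P₀ exp(−z/H).
z/H = 12800/6832.9 = 1.8733; exp(−1.8733) = 0.15362.
P = 975 × 0.15362 = 149.78 hPa.

P ≈ 150 hPa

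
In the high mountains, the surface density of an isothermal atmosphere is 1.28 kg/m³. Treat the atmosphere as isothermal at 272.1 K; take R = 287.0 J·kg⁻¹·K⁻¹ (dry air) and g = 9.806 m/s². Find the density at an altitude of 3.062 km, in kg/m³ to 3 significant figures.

Scale height: H = RT/g = 287.0 × 272.1 / 9.806 = 7963.8 m.
In an isothermal atmosphere, density decays like pressure: ρ = ρ₀ exp(−z/H).
z/H = 3062.0/7963.8 = 0.38449; exp(−0.38449) = 0.68080.
ρ = 1.28 × 0.68080 = 0.87142 kg/m³.

ρ ≈ 0.871 kg/m³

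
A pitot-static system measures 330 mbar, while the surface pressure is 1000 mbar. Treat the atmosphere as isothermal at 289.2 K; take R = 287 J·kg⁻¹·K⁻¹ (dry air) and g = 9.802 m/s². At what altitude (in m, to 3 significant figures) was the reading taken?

z ≈ 9390 m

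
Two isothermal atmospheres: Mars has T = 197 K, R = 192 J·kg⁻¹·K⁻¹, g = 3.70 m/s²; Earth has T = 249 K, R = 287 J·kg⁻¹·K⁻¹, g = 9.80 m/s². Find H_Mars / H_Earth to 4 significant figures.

H = RT/g for each body.
H_Mars = 192 × 197 / 3.70 = 10223 m.
H_Earth = 287 × 249 / 9.80 = 7292.1 m.
H_Mars/H_Earth = 10223/7292.1 = 1.4019.

H_Mars/H_Earth ≈ 1.402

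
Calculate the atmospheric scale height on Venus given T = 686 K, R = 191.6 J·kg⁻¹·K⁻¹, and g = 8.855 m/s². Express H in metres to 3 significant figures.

The scale height of an isothermal atmosphere is H = RT/g.
H = 191.6 × 686 / 8.855 = 131440/8.855 = 14844 m.

H ≈ 14800 m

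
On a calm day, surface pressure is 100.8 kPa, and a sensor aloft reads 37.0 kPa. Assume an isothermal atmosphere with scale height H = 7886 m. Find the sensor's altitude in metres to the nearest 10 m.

z ≈ 7900 m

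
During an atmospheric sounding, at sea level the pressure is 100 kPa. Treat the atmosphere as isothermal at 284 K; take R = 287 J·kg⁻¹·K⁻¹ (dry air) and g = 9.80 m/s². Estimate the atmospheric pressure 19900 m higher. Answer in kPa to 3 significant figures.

Scale height: H = RT/g = 287 × 284 / 9.80 = 8317.1 m.
Barometric formula: P = P₀ exp(−z/H).
z/H = 19900/8317.1 = 2.3927; exp(−2.3927) = 0.091383.
P = 100 × 0.091383 = 9.1383 kPa.

P ≈ 9.14 kPa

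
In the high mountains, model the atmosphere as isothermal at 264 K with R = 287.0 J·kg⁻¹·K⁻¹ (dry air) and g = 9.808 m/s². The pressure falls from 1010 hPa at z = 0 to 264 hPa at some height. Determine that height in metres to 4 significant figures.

Scale height: H = RT/g = 287.0 × 264 / 9.808 = 7725.1 m.
Invert the barometric formula: z = H ln(P₀/P).
P₀/P = 1010/264 = 3.8258; ln(3.8258) = 1.3418.
z = 7725.1 × 1.3418 = 10366 m.

z ≈ 10370 m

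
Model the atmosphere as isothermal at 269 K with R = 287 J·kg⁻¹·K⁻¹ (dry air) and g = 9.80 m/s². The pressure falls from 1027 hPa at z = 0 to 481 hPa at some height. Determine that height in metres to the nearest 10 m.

z ≈ 5980 m

Scale height: H = RT/g = 287 × 269 / 9.80 = 7877.9 m.
Invert the barometric formula: z = H ln(P₀/P).
P₀/P = 1027/481 = 2.1351; ln(2.1351) = 0.75851.
z = 7877.9 × 0.75851 = 5975.5 m.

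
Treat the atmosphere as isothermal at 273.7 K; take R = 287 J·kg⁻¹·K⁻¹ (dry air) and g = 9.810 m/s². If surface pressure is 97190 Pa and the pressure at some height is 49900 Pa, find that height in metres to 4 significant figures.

Scale height: H = RT/g = 287 × 273.7 / 9.810 = 8007.3 m.
Invert the barometric formula: z = H ln(P₀/P).
P₀/P = 97190/49900 = 1.9477; ln(1.9477) = 0.66665.
z = 8007.3 × 0.66665 = 5338.1 m.

z ≈ 5338 m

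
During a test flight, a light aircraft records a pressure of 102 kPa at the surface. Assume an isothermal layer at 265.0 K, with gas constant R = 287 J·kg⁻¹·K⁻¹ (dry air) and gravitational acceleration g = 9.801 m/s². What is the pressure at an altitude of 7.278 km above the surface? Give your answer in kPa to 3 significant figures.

P ≈ 39.9 kPa

Scale height: H = RT/g = 287 × 265.0 / 9.801 = 7759.9 m.
Barometric formula: P = P₀ exp(−z/H).
z/H = 7278.0/7759.9 = 0.93790; exp(−0.93790) = 0.39145.
P = 102 × 0.39145 = 39.928 kPa.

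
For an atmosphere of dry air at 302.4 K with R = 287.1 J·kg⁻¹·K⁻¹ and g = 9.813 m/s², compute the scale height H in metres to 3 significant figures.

The scale height of an isothermal atmosphere is H = RT/g.
H = 287.1 × 302.4 / 9.813 = 86819/9.813 = 8847.3 m.

H ≈ 8850 m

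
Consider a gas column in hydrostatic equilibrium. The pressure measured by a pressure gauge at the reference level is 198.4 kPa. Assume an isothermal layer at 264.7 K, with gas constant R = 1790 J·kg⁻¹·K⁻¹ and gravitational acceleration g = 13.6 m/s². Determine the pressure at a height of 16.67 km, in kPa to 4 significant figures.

P ≈ 123.0 kPa

Scale height: H = RT/g = 1790 × 264.7 / 13.6 = 34839 m.
Barometric formula: P = P₀ exp(−z/H).
z/H = 16670/34839 = 0.47849; exp(−0.47849) = 0.61972.
P = 198.4 × 0.61972 = 122.95 kPa.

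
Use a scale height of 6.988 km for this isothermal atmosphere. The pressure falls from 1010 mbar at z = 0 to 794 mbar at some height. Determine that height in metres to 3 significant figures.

z ≈ 1680 m

Invert the barometric formula: z = H ln(P₀/P).
P₀/P = 1010/794 = 1.2720; ln(1.2720) = 0.24059.
z = 6988.0 × 0.24059 = 1681.2 m.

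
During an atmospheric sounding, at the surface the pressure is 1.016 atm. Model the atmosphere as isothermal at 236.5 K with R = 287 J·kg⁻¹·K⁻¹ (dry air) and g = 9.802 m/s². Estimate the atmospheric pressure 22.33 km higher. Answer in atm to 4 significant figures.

Scale height: H = RT/g = 287 × 236.5 / 9.802 = 6924.7 m.
Barometric formula: P = P₀ exp(−z/H).
z/H = 22330/6924.7 = 3.2247; exp(−3.2247) = 0.039768.
P = 1.016 × 0.039768 = 0.040404 atm.

P ≈ 0.04040 atm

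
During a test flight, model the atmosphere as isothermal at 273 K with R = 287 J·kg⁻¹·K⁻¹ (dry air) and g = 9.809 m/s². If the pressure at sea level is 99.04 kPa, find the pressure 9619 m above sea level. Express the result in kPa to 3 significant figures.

P ≈ 29.7 kPa

Scale height: H = RT/g = 287 × 273 / 9.809 = 7987.7 m.
Barometric formula: P = P₀ exp(−z/H).
z/H = 9619.0/7987.7 = 1.2042; exp(−1.2042) = 0.29993.
P = 99.04 × 0.29993 = 29.705 kPa.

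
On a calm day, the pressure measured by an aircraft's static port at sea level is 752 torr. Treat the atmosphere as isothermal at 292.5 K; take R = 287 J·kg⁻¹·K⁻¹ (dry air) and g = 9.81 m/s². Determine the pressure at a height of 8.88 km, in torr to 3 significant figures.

Scale height: H = RT/g = 287 × 292.5 / 9.81 = 8557.3 m.
Barometric formula: P = P₀ exp(−z/H).
z/H = 8880.0/8557.3 = 1.0377; exp(−1.0377) = 0.35427.
P = 752 × 0.35427 = 266.41 torr.

P ≈ 266 torr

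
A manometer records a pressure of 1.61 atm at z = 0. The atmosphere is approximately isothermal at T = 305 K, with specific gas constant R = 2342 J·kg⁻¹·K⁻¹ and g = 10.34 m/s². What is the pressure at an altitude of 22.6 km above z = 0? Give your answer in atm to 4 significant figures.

P ≈ 1.161 atm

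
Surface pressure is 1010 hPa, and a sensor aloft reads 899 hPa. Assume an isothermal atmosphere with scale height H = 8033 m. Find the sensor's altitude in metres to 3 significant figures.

Invert the barometric formula: z = H ln(P₀/P).
P₀/P = 1010/899 = 1.1235; ln(1.1235) = 0.11645.
z = 8033.0 × 0.11645 = 935.44 m.

z ≈ 935 m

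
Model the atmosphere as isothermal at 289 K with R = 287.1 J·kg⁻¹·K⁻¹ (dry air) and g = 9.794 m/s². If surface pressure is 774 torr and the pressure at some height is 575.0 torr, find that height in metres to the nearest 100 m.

z ≈ 2500 m

Scale height: H = RT/g = 287.1 × 289 / 9.794 = 8471.7 m.
Invert the barometric formula: z = H ln(P₀/P).
P₀/P = 774/575.0 = 1.3461; ln(1.3461) = 0.29721.
z = 8471.7 × 0.29721 = 2517.9 m.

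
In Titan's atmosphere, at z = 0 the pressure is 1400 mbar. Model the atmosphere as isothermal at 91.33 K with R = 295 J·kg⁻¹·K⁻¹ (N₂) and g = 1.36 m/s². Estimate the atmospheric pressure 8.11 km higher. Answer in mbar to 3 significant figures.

Scale height: H = RT/g = 295 × 91.33 / 1.36 = 19811 m.
Barometric formula: P = P₀ exp(−z/H).
z/H = 8110.0/19811 = 0.40937; exp(−0.40937) = 0.66407.
P = 1400 × 0.66407 = 929.70 mbar.

P ≈ 930 mbar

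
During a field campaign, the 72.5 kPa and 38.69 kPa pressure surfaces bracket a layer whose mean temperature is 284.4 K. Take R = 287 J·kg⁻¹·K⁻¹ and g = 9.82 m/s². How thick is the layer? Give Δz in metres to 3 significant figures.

Δz ≈ 5220 m

Hypsometric equation: Δz = (R T̄/g) ln(P₁/P₂).
R T̄/g = 287 × 284.4 / 9.82 = 8311.9 m.
ln(72.5/38.69) = ln(1.8739) = 0.62802.
Δz = 8311.9 × 0.62802 = 5220.0 m.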